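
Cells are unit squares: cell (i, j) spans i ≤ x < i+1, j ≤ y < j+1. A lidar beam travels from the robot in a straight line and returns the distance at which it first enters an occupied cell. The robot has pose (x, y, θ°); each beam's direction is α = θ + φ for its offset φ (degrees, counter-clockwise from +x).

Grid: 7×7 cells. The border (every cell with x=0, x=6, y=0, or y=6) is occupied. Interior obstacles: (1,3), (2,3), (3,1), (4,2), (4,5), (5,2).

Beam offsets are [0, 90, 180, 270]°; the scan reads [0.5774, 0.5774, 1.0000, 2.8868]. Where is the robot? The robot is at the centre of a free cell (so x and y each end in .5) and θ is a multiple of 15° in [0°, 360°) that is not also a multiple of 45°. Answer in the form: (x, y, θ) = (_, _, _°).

(x, y, θ) = (3.5, 2.5, 300°)

Candidates: 19 free-cell centres × 16 headings = 304 poses. Raycast each; keep the one whose scan matches to 4 dp.
  (3.5, 2.5, 105°): beam 1 = 3.6235 ≠ 0.5774 ✗
  (1.5, 1.5, 345°): beam 1 = 1.5529 ≠ 0.5774 ✗
  (3.5, 3.5, 240°): beam 1 = 2.8868 ≠ 0.5774 ✗
  (5.5, 5.5, 255°): beam 1 = 2.5882 ≠ 0.5774 ✗
  (5.5, 3.5, 75°): beam 1 = 1.9319 ≠ 0.5774 ✗
  …
  (3.5, 2.5, 300°): r_1=0.5774, r_2=0.5774, r_3=1.0000, r_4=2.8868 — all match ✓
Only this pose fits every beam.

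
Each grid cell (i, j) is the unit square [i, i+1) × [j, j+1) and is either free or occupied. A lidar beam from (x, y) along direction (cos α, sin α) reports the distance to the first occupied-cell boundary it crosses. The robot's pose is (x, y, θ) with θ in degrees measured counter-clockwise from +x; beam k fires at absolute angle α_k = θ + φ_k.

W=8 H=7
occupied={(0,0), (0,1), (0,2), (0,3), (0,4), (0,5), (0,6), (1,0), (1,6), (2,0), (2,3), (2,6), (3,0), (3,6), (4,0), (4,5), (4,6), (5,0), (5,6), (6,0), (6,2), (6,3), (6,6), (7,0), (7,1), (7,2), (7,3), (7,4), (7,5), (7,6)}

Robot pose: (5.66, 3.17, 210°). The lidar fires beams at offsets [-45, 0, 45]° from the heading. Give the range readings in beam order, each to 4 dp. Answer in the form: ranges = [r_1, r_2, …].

beam 1: φ=-45°, α=165°
  cosα=-0.9659 sinα=0.2588 | (5,3) | tMaxX 0.6833 tMaxY 3.2069 | tΔX 1.0353 tΔY 3.8637
    t=0.6833 [x] (4,3)
    t=1.7186 [x] (3,3)
    t=2.7538 [x] (2,3) — stop
  → r_1 = 2.7538
beam 2: φ=0°, α=210°
  cosα=-0.8660 sinα=-0.5000 | (5,3) | tMaxX 0.7621 tMaxY 0.3400 | tΔX 1.1547 tΔY 2.0000
    t=0.3400 [y] (5,2)
    t=0.7621 [x] (4,2)
    t=1.9168 [x] (3,2)
    t=2.3400 [y] (3,1)
    t=3.0715 [x] (2,1)
    t=4.2262 [x] (1,1)
    t=4.3400 [y] (1,0) — stop
  → r_2 = 4.3400
beam 3: φ=45°, α=255°
  cosα=-0.2588 sinα=-0.9659 | (5,3) | tMaxX 2.5500 tMaxY 0.1760 | tΔX 3.8637 tΔY 1.0353
    t=0.1760 [y] (5,2)
    t=1.2113 [y] (5,1)
    t=2.2465 [y] (5,0) — stop
  → r_3 = 2.2465

ranges = [2.7538, 4.3400, 2.2465]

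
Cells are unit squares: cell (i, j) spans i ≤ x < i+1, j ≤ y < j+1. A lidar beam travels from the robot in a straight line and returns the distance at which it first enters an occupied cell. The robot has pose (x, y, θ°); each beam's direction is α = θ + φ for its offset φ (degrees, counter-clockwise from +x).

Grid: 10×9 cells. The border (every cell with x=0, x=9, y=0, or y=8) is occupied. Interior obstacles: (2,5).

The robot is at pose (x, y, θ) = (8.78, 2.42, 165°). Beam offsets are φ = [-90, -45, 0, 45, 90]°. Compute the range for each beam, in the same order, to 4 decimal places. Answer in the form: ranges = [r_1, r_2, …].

beam 1: φ=-90°, α=75°
  cosα=0.2588 sinα=0.9659 | (8,2) | tMaxX 0.8500 tMaxY 0.6005 | tΔX 3.8637 tΔY 1.0353
    t=0.6005 [y] (8,3)
    t=0.8500 [x] (9,3) — stop
  → r_1 = 0.8500
beam 2: φ=-45°, α=120°
  cosα=-0.5000 sinα=0.8660 | (8,2) | tMaxX 1.5600 tMaxY 0.6697 | tΔX 2.0000 tΔY 1.1547
    t=0.6697 [y] (8,3)
    t=1.5600 [x] (7,3)
    t=1.8244 [y] (7,4)
    t=2.9791 [y] (7,5)
    t=3.5600 [x] (6,5)
    t=4.1338 [y] (6,6)
    t=5.2885 [y] (6,7)
    t=5.5600 [x] (5,7)
    t=6.4432 [y] (5,8) — stop
  → r_2 = 6.4432
beam 3: φ=0°, α=165°
  cosα=-0.9659 sinα=0.2588 | (8,2) | tMaxX 0.8075 tMaxY 2.2409 | tΔX 1.0353 tΔY 3.8637
    t=0.8075 [x] (7,2)
    t=1.8428 [x] (6,2)
    t=2.2409 [y] (6,3)
    t=2.8781 [x] (5,3)
    t=3.9133 [x] (4,3)
    t=4.9486 [x] (3,3)
    t=5.9839 [x] (2,3)
    t=6.1047 [y] (2,4)
    t=7.0192 [x] (1,4)
    t=8.0544 [x] (0,4) — stop
  → r_3 = 8.0544
beam 4: φ=45°, α=210°
  cosα=-0.8660 sinα=-0.5000 | (8,2) | tMaxX 0.9007 tMaxY 0.8400 | tΔX 1.1547 tΔY 2.0000
    t=0.8400 [y] (8,1)
    t=0.9007 [x] (7,1)
    t=2.0554 [x] (6,1)
    t=2.8400 [y] (6,0) — stop
  → r_4 = 2.8400
beam 5: φ=90°, α=255°
  cosα=-0.2588 sinα=-0.9659 | (8,2) | tMaxX 3.0137 tMaxY 0.4348 | tΔX 3.8637 tΔY 1.0353
    t=0.4348 [y] (8,1)
    t=1.4701 [y] (8,0) — stop
  → r_5 = 1.4701

ranges = [0.8500, 6.4432, 8.0544, 2.8400, 1.4701]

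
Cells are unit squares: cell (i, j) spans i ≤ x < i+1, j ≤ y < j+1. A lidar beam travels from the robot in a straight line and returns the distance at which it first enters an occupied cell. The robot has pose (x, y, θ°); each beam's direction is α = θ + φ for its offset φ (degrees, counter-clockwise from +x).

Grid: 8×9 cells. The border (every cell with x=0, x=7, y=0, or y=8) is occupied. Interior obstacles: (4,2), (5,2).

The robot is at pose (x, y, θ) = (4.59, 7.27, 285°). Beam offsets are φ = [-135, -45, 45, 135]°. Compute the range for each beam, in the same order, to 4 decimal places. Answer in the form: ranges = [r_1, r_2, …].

ranges = [1.4600, 7.1800, 2.7828, 0.8429]

beam 1: φ=-135°, α=150°
  cosα=-0.8660 sinα=0.5000 | (4,7) | tMaxX 0.6813 tMaxY 1.4600 | tΔX 1.1547 tΔY 2.0000
    t=0.6813 [x] (3,7)
    t=1.4600 [y] (3,8) — stop
  → r_1 = 1.4600
beam 2: φ=-45°, α=240°
  cosα=-0.5000 sinα=-0.8660 | (4,7) | tMaxX 1.1800 tMaxY 0.3118 | tΔX 2.0000 tΔY 1.1547
    t=0.3118 [y] (4,6)
    t=1.1800 [x] (3,6)
    t=1.4665 [y] (3,5)
    t=2.6212 [y] (3,4)
    t=3.1800 [x] (2,4)
    t=3.7759 [y] (2,3)
    t=4.9306 [y] (2,2)
    t=5.1800 [x] (1,2)
    t=6.0853 [y] (1,1)
    t=7.1800 [x] (0,1) — stop
  → r_2 = 7.1800
beam 3: φ=45°, α=330°
  cosα=0.8660 sinα=-0.5000 | (4,7) | tMaxX 0.4734 tMaxY 0.5400 | tΔX 1.1547 tΔY 2.0000
    t=0.4734 [x] (5,7)
    t=0.5400 [y] (5,6)
    t=1.6281 [x] (6,6)
    t=2.5400 [y] (6,5)
    t=2.7828 [x] (7,5) — stop
  → r_3 = 2.7828
beam 4: φ=135°, α=60°
  cosα=0.5000 sinα=0.8660 | (4,7) | tMaxX 0.8200 tMaxY 0.8429 | tΔX 2.0000 tΔY 1.1547
    t=0.8200 [x] (5,7)
    t=0.8429 [y] (5,8) — stop
  → r_4 = 0.8429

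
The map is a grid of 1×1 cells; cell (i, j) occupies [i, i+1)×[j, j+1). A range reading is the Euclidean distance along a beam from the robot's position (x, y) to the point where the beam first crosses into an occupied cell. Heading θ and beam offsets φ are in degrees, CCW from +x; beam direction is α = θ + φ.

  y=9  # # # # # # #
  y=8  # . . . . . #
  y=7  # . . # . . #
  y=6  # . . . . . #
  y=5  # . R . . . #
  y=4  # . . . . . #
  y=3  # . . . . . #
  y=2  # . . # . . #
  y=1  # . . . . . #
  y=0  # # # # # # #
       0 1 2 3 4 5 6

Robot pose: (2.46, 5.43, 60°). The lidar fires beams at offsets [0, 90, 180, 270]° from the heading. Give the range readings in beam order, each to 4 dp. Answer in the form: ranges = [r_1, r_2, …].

ranges = [1.8129, 1.6859, 2.9200, 4.0876]

beam 1: φ=0°, α=60°
  cosα=0.5000 sinα=0.8660 | (2,5) | tMaxX 1.0800 tMaxY 0.6582 | tΔX 2.0000 tΔY 1.1547
    t=0.6582 [y] (2,6)
    t=1.0800 [x] (3,6)
    t=1.8129 [y] (3,7) — stop
  → r_1 = 1.8129
beam 2: φ=90°, α=150°
  cosα=-0.8660 sinα=0.5000 | (2,5) | tMaxX 0.5312 tMaxY 1.1400 | tΔX 1.1547 tΔY 2.0000
    t=0.5312 [x] (1,5)
    t=1.1400 [y] (1,6)
    t=1.6859 [x] (0,6) — stop
  → r_2 = 1.6859
beam 3: φ=180°, α=240°
  cosα=-0.5000 sinα=-0.8660 | (2,5) | tMaxX 0.9200 tMaxY 0.4965 | tΔX 2.0000 tΔY 1.1547
    t=0.4965 [y] (2,4)
    t=0.9200 [x] (1,4)
    t=1.6512 [y] (1,3)
    t=2.8059 [y] (1,2)
    t=2.9200 [x] (0,2) — stop
  → r_3 = 2.9200
beam 4: φ=270°, α=330°
  cosα=0.8660 sinα=-0.5000 | (2,5) | tMaxX 0.6235 tMaxY 0.8600 | tΔX 1.1547 tΔY 2.0000
    t=0.6235 [x] (3,5)
    t=0.8600 [y] (3,4)
    t=1.7782 [x] (4,4)
    t=2.8600 [y] (4,3)
    t=2.9329 [x] (5,3)
    t=4.0876 [x] (6,3) — stop
  → r_4 = 4.0876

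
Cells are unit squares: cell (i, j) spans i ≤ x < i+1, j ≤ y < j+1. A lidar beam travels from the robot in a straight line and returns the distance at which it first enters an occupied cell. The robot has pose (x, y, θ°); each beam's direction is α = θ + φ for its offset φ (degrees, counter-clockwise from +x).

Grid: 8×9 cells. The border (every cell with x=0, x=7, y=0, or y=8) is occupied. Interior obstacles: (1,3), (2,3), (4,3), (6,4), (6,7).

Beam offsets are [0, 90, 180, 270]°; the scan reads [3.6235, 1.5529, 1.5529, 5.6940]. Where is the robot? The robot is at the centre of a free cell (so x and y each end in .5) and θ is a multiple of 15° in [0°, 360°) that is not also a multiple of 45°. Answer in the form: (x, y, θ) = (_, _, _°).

(x, y, θ) = (2.5, 6.5, 15°)

Enumerate (i+0.5, j+0.5, θ) over the 37 free cells and 16 admissible headings. For each, cast all 4 beams and compare to the given ranges.
  (3.5, 5.5, 300°): beam 1 = 1.7321 ≠ 3.6235 ✗
  (4.5, 5.5, 330°): beam 1 = 1.7321 ≠ 3.6235 ✗
  (5.5, 3.5, 255°): beam 1 = 2.5882 ≠ 3.6235 ✗
  …
  (2.5, 6.5, 15°): r_1=3.6235, r_2=1.5529, r_3=1.5529, r_4=5.6940 — all match ✓
No second candidate reproduces the full scan.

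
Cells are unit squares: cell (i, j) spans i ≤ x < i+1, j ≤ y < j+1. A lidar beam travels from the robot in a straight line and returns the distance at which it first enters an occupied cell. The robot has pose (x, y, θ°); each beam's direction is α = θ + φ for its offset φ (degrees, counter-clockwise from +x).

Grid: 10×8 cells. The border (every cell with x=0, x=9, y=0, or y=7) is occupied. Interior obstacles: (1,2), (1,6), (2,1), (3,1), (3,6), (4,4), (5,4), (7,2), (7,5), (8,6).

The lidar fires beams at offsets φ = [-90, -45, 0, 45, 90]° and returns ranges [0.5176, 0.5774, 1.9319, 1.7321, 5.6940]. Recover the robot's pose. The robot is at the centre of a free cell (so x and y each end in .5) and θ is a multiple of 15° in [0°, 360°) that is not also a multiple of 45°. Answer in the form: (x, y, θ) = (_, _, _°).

Candidates: 38 free-cell centres × 16 headings = 608 poses. Raycast each; keep the one whose scan matches to 4 dp.
  (1.5, 5.5, 285°): beam 2 = 1.0000 ≠ 0.5774 ✗
  (5.5, 2.5, 120°): beam 1 = 4.0415 ≠ 0.5176 ✗
  (6.5, 6.5, 15°): beam 1 = 3.6235 ≠ 0.5176 ✗
  …
  (5.5, 1.5, 345°): r_1=0.5176, r_2=0.5774, r_3=1.9319, r_4=1.7321, r_5=5.6940 — all match ✓
Unique over the lattice → pose = (5.5, 1.5, 345°).

(x, y, θ) = (5.5, 1.5, 345°)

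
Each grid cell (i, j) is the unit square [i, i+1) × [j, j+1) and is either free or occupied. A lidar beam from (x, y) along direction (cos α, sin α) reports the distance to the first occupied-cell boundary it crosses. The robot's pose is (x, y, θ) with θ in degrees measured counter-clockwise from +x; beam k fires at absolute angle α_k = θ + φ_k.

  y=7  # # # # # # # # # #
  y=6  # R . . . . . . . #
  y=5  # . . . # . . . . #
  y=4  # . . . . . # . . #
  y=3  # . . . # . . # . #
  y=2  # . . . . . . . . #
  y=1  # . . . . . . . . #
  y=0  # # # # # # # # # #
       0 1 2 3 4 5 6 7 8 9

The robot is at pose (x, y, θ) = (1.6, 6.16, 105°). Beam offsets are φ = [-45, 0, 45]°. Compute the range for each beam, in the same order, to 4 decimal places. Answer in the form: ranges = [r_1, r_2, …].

ranges = [0.9699, 0.8696, 0.6928]

beam 1: φ=-45°, α=60°
  d=(0.5000,0.8660)  start (1,6)  tX=0.8000 tY=0.9699  stride 1/|dx|=2.0000 1/|dy|=1.1547
    cross x-line → (2,6), t=0.8000
    cross y-line → (2,7), t=0.9699 (wall)
  → r_1 = 0.9699
beam 2: φ=0°, α=105°
  d=(-0.2588,0.9659)  start (1,6)  tX=2.3182 tY=0.8696  stride 1/|dx|=3.8637 1/|dy|=1.0353
    cross y-line → (1,7), t=0.8696 (wall)
  → r_2 = 0.8696
beam 3: φ=45°, α=150°
  d=(-0.8660,0.5000)  start (1,6)  tX=0.6928 tY=1.6800  stride 1/|dx|=1.1547 1/|dy|=2.0000
    cross x-line → (0,6), t=0.6928 (wall)
  → r_3 = 0.6928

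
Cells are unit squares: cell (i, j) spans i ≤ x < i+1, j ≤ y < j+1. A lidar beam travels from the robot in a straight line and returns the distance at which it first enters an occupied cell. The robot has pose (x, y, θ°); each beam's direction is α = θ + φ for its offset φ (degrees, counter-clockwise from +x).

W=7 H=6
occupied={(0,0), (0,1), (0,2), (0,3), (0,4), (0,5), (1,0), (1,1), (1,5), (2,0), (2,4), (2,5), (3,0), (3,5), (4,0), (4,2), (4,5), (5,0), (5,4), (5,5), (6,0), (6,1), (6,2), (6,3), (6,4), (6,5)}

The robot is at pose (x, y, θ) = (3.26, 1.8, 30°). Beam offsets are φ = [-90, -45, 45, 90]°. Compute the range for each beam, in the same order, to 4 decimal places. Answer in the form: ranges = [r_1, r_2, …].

beam 1: φ=-90°, α=300°
  direction (0.5000, -0.8660); cell (3,1); t to first gridline: x 1.4800, y 0.9238 (then +2.0000 / +1.1547)
    (3,0) via y @ 0.9238  # hit
  → r_1 = 0.9238
beam 2: φ=-45°, α=345°
  direction (0.9659, -0.2588); cell (3,1); t to first gridline: x 0.7661, y 3.0910 (then +1.0353 / +3.8637)
    (4,1) via x @ 0.7661
    (5,1) via x @ 1.8014
    (6,1) via x @ 2.8367  # hit
  → r_2 = 2.8367
beam 3: φ=45°, α=75°
  direction (0.2588, 0.9659); cell (3,1); t to first gridline: x 2.8591, y 0.2071 (then +3.8637 / +1.0353)
    (3,2) via y @ 0.2071
    (3,3) via y @ 1.2423
    (3,4) via y @ 2.2776
    (4,4) via x @ 2.8591
    (4,5) via y @ 3.3129  # hit
  → r_3 = 3.3129
beam 4: φ=90°, α=120°
  direction (-0.5000, 0.8660); cell (3,1); t to first gridline: x 0.5200, y 0.2309 (then +2.0000 / +1.1547)
    (3,2) via y @ 0.2309
    (2,2) via x @ 0.5200
    (2,3) via y @ 1.3856
    (1,3) via x @ 2.5200
    (1,4) via y @ 2.5403
    (1,5) via y @ 3.6950  # hit
  → r_4 = 3.6950

ranges = [0.9238, 2.8367, 3.3129, 3.6950]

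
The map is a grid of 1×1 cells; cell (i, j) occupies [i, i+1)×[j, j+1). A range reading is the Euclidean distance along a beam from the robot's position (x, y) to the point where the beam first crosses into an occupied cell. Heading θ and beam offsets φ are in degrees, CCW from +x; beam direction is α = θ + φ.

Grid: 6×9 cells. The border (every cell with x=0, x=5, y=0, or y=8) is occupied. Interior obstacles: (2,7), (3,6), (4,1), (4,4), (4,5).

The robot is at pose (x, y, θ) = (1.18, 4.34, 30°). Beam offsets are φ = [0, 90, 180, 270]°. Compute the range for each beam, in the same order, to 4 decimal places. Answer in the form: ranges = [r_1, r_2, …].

ranges = [3.2563, 0.3600, 0.2078, 3.8567]

beam 1: φ=0°, α=30°
  cosα=0.8660 sinα=0.5000 | (1,4) | tMaxX 0.9469 tMaxY 1.3200 | tΔX 1.1547 tΔY 2.0000
    t=0.9469 [x] (2,4)
    t=1.3200 [y] (2,5)
    t=2.1016 [x] (3,5)
    t=3.2563 [x] (4,5) — stop
  → r_1 = 3.2563
beam 2: φ=90°, α=120°
  cosα=-0.5000 sinα=0.8660 | (1,4) | tMaxX 0.3600 tMaxY 0.7621 | tΔX 2.0000 tΔY 1.1547
    t=0.3600 [x] (0,4) — stop
  → r_2 = 0.3600
beam 3: φ=180°, α=210°
  cosα=-0.8660 sinα=-0.5000 | (1,4) | tMaxX 0.2078 tMaxY 0.6800 | tΔX 1.1547 tΔY 2.0000
    t=0.2078 [x] (0,4) — stop
  → r_3 = 0.2078
beam 4: φ=270°, α=300°
  cosα=0.5000 sinα=-0.8660 | (1,4) | tMaxX 1.6400 tMaxY 0.3926 | tΔX 2.0000 tΔY 1.1547
    t=0.3926 [y] (1,3)
    t=1.5473 [y] (1,2)
    t=1.6400 [x] (2,2)
    t=2.7020 [y] (2,1)
    t=3.6400 [x] (3,1)
    t=3.8567 [y] (3,0) — stop
  → r_4 = 3.8567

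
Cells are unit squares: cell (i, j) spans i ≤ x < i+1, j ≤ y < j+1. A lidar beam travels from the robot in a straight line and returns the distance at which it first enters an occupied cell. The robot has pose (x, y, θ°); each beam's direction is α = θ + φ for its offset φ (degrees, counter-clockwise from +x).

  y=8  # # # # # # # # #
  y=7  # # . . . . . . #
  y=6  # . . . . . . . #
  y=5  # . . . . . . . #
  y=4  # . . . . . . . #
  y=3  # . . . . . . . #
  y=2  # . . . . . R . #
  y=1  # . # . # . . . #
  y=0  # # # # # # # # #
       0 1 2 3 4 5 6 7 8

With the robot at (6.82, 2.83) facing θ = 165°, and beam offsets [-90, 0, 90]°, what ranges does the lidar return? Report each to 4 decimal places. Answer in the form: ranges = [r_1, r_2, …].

ranges = [4.5592, 6.0253, 1.8946]

beam 1: φ=-90°, α=75°
  cosα=0.2588 sinα=0.9659 | (6,2) | tMaxX 0.6955 tMaxY 0.1760 | tΔX 3.8637 tΔY 1.0353
    t=0.1760 [y] (6,3)
    t=0.6955 [x] (7,3)
    t=1.2113 [y] (7,4)
    t=2.2465 [y] (7,5)
    t=3.2818 [y] (7,6)
    t=4.3171 [y] (7,7)
    t=4.5592 [x] (8,7) — stop
  → r_1 = 4.5592
beam 2: φ=0°, α=165°
  cosα=-0.9659 sinα=0.2588 | (6,2) | tMaxX 0.8489 tMaxY 0.6568 | tΔX 1.0353 tΔY 3.8637
    t=0.6568 [y] (6,3)
    t=0.8489 [x] (5,3)
    t=1.8842 [x] (4,3)
    t=2.9195 [x] (3,3)
    t=3.9548 [x] (2,3)
    t=4.5205 [y] (2,4)
    t=4.9900 [x] (1,4)
    t=6.0253 [x] (0,4) — stop
  → r_2 = 6.0253
beam 3: φ=90°, α=255°
  cosα=-0.2588 sinα=-0.9659 | (6,2) | tMaxX 3.1682 tMaxY 0.8593 | tΔX 3.8637 tΔY 1.0353
    t=0.8593 [y] (6,1)
    t=1.8946 [y] (6,0) — stop
  → r_3 = 1.8946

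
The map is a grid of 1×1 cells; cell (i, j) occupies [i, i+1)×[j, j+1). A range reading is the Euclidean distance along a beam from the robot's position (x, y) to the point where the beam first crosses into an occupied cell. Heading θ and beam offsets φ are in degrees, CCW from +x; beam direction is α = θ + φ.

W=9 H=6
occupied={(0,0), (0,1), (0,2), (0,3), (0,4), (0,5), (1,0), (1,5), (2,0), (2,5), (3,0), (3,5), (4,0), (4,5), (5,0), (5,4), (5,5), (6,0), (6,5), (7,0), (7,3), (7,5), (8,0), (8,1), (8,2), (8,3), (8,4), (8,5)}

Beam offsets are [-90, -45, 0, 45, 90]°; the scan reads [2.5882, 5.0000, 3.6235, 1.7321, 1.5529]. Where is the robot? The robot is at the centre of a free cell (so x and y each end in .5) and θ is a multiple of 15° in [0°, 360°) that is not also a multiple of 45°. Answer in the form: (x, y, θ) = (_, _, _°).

(x, y, θ) = (1.5, 3.5, 15°)

Candidates: 26 free-cell centres × 16 headings = 416 poses. Raycast each; keep the one whose scan matches to 4 dp.
  (2.5, 2.5, 165°): beam 2 = 2.8868 ≠ 5.0000 ✗
  (7.5, 2.5, 15°): beam 1 = 1.5529 ≠ 2.5882 ✗
  (4.5, 1.5, 345°): beam 1 = 0.5176 ≠ 2.5882 ✗
  …
  (1.5, 3.5, 15°): r_1=2.5882, r_2=5.0000, r_3=3.6235, r_4=1.7321, r_5=1.5529 — all match ✓
No second candidate reproduces the full scan.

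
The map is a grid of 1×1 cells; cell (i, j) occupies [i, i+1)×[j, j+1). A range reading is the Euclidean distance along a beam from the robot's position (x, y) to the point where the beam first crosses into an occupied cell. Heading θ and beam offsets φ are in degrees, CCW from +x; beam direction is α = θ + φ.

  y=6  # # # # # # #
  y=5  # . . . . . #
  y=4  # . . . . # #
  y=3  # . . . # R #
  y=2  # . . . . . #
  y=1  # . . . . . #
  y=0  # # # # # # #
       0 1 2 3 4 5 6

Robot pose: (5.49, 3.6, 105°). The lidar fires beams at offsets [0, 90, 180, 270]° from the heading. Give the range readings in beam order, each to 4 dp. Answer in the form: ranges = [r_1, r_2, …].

beam 1: φ=0°, α=105°
  dir = (cos 105°, sin 105°) = (-0.2588, 0.9659); from cell (5,3)
  next x-line at t=1.8932, next y-line at t=0.4141; Δt_x=3.8637, Δt_y=1.0353
    y: enter (5,4) at t=0.4141 ← occupied
  → r_1 = 0.4141
beam 2: φ=90°, α=195°
  dir = (cos 195°, sin 195°) = (-0.9659, -0.2588); from cell (5,3)
  next x-line at t=0.5073, next y-line at t=2.3182; Δt_x=1.0353, Δt_y=3.8637
    x: enter (4,3) at t=0.5073 ← occupied
  → r_2 = 0.5073
beam 3: φ=180°, α=285°
  dir = (cos 285°, sin 285°) = (0.2588, -0.9659); from cell (5,3)
  next x-line at t=1.9705, next y-line at t=0.6212; Δt_x=3.8637, Δt_y=1.0353
    y: enter (5,2) at t=0.6212
    y: enter (5,1) at t=1.6564
    x: enter (6,1) at t=1.9705 ← occupied
  → r_3 = 1.9705
beam 4: φ=270°, α=15°
  dir = (cos 15°, sin 15°) = (0.9659, 0.2588); from cell (5,3)
  next x-line at t=0.5280, next y-line at t=1.5455; Δt_x=1.0353, Δt_y=3.8637
    x: enter (6,3) at t=0.5280 ← occupied
  → r_4 = 0.5280

ranges = [0.4141, 0.5073, 1.9705, 0.5280]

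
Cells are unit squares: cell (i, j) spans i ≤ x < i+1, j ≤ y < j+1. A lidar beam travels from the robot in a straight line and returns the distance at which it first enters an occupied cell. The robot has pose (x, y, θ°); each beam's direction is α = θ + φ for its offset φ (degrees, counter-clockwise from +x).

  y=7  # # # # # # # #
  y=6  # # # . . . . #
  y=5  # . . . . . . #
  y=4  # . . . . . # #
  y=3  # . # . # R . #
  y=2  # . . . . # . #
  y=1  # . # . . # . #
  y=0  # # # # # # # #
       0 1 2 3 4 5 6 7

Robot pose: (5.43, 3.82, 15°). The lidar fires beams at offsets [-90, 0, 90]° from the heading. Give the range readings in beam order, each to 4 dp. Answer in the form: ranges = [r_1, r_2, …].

ranges = [0.8489, 0.6955, 3.2922]

beam 1: φ=-90°, α=285°
  dir = (cos 285°, sin 285°) = (0.2588, -0.9659); from cell (5,3)
  next x-line at t=2.2023, next y-line at t=0.8489; Δt_x=3.8637, Δt_y=1.0353
    y: enter (5,2) at t=0.8489 ← occupied
  → r_1 = 0.8489
beam 2: φ=0°, α=15°
  dir = (cos 15°, sin 15°) = (0.9659, 0.2588); from cell (5,3)
  next x-line at t=0.5901, next y-line at t=0.6955; Δt_x=1.0353, Δt_y=3.8637
    x: enter (6,3) at t=0.5901
    y: enter (6,4) at t=0.6955 ← occupied
  → r_2 = 0.6955
beam 3: φ=90°, α=105°
  dir = (cos 105°, sin 105°) = (-0.2588, 0.9659); from cell (5,3)
  next x-line at t=1.6614, next y-line at t=0.1863; Δt_x=3.8637, Δt_y=1.0353
    y: enter (5,4) at t=0.1863
    y: enter (5,5) at t=1.2216
    x: enter (4,5) at t=1.6614
    y: enter (4,6) at t=2.2569
    y: enter (4,7) at t=3.2922 ← occupied
  → r_3 = 3.2922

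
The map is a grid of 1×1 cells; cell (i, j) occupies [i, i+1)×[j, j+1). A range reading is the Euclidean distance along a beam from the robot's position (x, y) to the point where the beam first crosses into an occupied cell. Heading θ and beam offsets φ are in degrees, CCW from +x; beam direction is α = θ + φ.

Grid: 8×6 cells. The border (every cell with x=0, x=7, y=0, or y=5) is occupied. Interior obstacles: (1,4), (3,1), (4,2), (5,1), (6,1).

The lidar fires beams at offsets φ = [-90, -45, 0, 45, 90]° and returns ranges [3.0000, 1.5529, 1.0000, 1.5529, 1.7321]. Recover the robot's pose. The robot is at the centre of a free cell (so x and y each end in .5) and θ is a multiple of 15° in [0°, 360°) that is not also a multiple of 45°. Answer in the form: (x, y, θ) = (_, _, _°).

Candidates: 19 free-cell centres × 16 headings = 304 poses. Raycast each; keep the one whose scan matches to 4 dp.
  (5.5, 3.5, 255°): beam 1 = 3.6235 ≠ 3.0000 ✗
  (4.5, 4.5, 195°): beam 1 = 0.5176 ≠ 3.0000 ✗
  (6.5, 4.5, 75°): beam 1 = 0.5176 ≠ 3.0000 ✗
  (4.5, 3.5, 240°): beam 1 = 2.8868 ≠ 3.0000 ✗
  (4.5, 1.5, 165°): beam 1 = 0.5176 ≠ 3.0000 ✗
  …
  (2.5, 3.5, 120°): r_1=3.0000, r_2=1.5529, r_3=1.0000, r_4=1.5529, r_5=1.7321 — all match ✓
Only this pose fits every beam.

(x, y, θ) = (2.5, 3.5, 120°)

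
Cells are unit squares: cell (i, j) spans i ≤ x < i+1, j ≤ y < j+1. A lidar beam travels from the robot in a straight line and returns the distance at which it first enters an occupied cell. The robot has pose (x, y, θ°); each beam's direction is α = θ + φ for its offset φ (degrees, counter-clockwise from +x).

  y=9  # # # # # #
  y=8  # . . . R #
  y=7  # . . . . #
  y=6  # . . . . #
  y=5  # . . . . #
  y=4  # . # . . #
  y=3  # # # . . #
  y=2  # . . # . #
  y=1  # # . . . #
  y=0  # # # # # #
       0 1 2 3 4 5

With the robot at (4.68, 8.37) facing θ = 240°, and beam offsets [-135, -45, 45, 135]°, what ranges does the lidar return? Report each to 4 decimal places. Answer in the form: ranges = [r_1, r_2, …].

ranges = [0.6522, 3.8098, 1.2364, 0.3313]

beam 1: φ=-135°, α=105°
  dir = (cos 105°, sin 105°) = (-0.2588, 0.9659); from cell (4,8)
  next x-line at t=2.6273, next y-line at t=0.6522; Δt_x=3.8637, Δt_y=1.0353
    y: enter (4,9) at t=0.6522 ← occupied
  → r_1 = 0.6522
beam 2: φ=-45°, α=195°
  dir = (cos 195°, sin 195°) = (-0.9659, -0.2588); from cell (4,8)
  next x-line at t=0.7040, next y-line at t=1.4296; Δt_x=1.0353, Δt_y=3.8637
    x: enter (3,8) at t=0.7040
    y: enter (3,7) at t=1.4296
    x: enter (2,7) at t=1.7393
    x: enter (1,7) at t=2.7745
    x: enter (0,7) at t=3.8098 ← occupied
  → r_2 = 3.8098
beam 3: φ=45°, α=285°
  dir = (cos 285°, sin 285°) = (0.2588, -0.9659); from cell (4,8)
  next x-line at t=1.2364, next y-line at t=0.3831; Δt_x=3.8637, Δt_y=1.0353
    y: enter (4,7) at t=0.3831
    x: enter (5,7) at t=1.2364 ← occupied
  → r_3 = 1.2364
beam 4: φ=135°, α=15°
  dir = (cos 15°, sin 15°) = (0.9659, 0.2588); from cell (4,8)
  next x-line at t=0.3313, next y-line at t=2.4341; Δt_x=1.0353, Δt_y=3.8637
    x: enter (5,8) at t=0.3313 ← occupied
  → r_4 = 0.3313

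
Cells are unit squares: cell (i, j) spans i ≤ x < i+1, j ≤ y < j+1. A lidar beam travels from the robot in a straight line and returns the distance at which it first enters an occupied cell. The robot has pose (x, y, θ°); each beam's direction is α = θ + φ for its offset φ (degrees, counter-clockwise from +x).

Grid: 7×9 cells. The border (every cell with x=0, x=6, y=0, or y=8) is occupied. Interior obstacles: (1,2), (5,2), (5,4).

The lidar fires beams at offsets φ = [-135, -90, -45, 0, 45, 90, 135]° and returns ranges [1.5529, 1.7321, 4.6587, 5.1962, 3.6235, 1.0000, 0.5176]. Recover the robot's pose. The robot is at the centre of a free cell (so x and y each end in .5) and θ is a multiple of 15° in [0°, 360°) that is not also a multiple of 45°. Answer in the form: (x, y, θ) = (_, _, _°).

(x, y, θ) = (2.5, 7.5, 300°)

Candidates: 32 free-cell centres × 16 headings = 512 poses. Raycast each; keep the one whose scan matches to 4 dp.
  (5.5, 3.5, 240°): beam 1 = 0.5176 ≠ 1.5529 ✗
  (4.5, 3.5, 330°): beam 1 = 2.5882 ≠ 1.5529 ✗
  (3.5, 3.5, 15°): beam 1 = 2.8868 ≠ 1.5529 ✗
  …
  (2.5, 7.5, 300°): r_1=1.5529, r_2=1.7321, r_3=4.6587, r_4=5.1962, r_5=3.6235, r_6=1.0000, r_7=0.5176 — all match ✓
Only this pose fits every beam.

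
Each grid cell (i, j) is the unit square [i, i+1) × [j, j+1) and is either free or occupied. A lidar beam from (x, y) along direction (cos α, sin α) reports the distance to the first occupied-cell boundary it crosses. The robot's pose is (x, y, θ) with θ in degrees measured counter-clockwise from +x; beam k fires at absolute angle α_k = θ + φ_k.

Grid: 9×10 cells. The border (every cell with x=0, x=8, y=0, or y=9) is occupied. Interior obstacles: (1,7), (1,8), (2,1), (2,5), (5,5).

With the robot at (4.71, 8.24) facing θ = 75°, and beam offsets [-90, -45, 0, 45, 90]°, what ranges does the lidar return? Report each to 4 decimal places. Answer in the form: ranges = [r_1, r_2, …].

beam 1: φ=-90°, α=345°
  direction (0.9659, -0.2588); cell (4,8); t to first gridline: x 0.3002, y 0.9273 (then +1.0353 / +3.8637)
    (5,8) via x @ 0.3002
    (5,7) via y @ 0.9273
    (6,7) via x @ 1.3355
    (7,7) via x @ 2.3708
    (8,7) via x @ 3.4061  # hit
  → r_1 = 3.4061
beam 2: φ=-45°, α=30°
  direction (0.8660, 0.5000); cell (4,8); t to first gridline: x 0.3349, y 1.5200 (then +1.1547 / +2.0000)
    (5,8) via x @ 0.3349
    (6,8) via x @ 1.4896
    (6,9) via y @ 1.5200  # hit
  → r_2 = 1.5200
beam 3: φ=0°, α=75°
  direction (0.2588, 0.9659); cell (4,8); t to first gridline: x 1.1205, y 0.7868 (then +3.8637 / +1.0353)
    (4,9) via y @ 0.7868  # hit
  → r_3 = 0.7868
beam 4: φ=45°, α=120°
  direction (-0.5000, 0.8660); cell (4,8); t to first gridline: x 1.4200, y 0.8776 (then +2.0000 / +1.1547)
    (4,9) via y @ 0.8776  # hit
  → r_4 = 0.8776
beam 5: φ=90°, α=165°
  direction (-0.9659, 0.2588); cell (4,8); t to first gridline: x 0.7350, y 2.9364 (then +1.0353 / +3.8637)
    (3,8) via x @ 0.7350
    (2,8) via x @ 1.7703
    (1,8) via x @ 2.8056  # hit
  → r_5 = 2.8056

ranges = [3.4061, 1.5200, 0.7868, 0.8776, 2.8056]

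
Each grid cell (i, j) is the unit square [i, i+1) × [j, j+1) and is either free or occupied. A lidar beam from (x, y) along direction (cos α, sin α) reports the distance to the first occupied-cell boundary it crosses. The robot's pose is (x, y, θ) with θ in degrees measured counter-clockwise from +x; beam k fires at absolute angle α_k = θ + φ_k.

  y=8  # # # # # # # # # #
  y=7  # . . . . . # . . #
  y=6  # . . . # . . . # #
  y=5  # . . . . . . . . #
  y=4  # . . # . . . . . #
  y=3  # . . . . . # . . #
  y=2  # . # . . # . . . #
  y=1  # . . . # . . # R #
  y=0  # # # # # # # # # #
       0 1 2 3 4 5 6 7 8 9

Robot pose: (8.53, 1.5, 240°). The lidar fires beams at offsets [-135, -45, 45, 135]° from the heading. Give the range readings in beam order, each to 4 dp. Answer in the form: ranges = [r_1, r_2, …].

beam 1: φ=-135°, α=105°
  d=(-0.2588,0.9659)  start (8,1)  tX=2.0478 tY=0.5176  stride 1/|dx|=3.8637 1/|dy|=1.0353
    cross y-line → (8,2), t=0.5176
    cross y-line → (8,3), t=1.5529
    cross x-line → (7,3), t=2.0478
    cross y-line → (7,4), t=2.5882
    cross y-line → (7,5), t=3.6235
    cross y-line → (7,6), t=4.6587
    cross y-line → (7,7), t=5.6940
    cross x-line → (6,7), t=5.9115 (wall)
  → r_1 = 5.9115
beam 2: φ=-45°, α=195°
  d=(-0.9659,-0.2588)  start (8,1)  tX=0.5487 tY=1.9319  stride 1/|dx|=1.0353 1/|dy|=3.8637
    cross x-line → (7,1), t=0.5487 (wall)
  → r_2 = 0.5487
beam 3: φ=45°, α=285°
  d=(0.2588,-0.9659)  start (8,1)  tX=1.8159 tY=0.5176  stride 1/|dx|=3.8637 1/|dy|=1.0353
    cross y-line → (8,0), t=0.5176 (wall)
  → r_3 = 0.5176
beam 4: φ=135°, α=15°
  d=(0.9659,0.2588)  start (8,1)  tX=0.4866 tY=1.9319  stride 1/|dx|=1.0353 1/|dy|=3.8637
    cross x-line → (9,1), t=0.4866 (wall)
  → r_4 = 0.4866

ranges = [5.9115, 0.5487, 0.5176, 0.4866]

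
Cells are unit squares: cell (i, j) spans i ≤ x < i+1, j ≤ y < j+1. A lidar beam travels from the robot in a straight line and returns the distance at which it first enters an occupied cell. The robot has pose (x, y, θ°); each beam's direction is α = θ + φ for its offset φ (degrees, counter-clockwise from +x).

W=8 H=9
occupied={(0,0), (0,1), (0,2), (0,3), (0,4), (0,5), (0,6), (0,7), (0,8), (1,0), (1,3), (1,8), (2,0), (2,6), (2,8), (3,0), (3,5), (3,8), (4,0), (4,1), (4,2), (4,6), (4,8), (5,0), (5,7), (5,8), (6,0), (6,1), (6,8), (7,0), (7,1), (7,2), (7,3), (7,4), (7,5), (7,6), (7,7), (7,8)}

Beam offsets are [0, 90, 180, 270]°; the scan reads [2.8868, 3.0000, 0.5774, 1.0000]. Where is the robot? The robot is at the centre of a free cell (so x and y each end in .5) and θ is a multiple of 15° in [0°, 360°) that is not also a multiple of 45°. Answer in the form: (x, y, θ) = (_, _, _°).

Enumerate (i+0.5, j+0.5, θ) over the 34 free cells and 16 admissible headings. For each, cast all 4 beams and compare to the given ranges.
  (2.5, 1.5, 210°): beam 1 = 1.0000 ≠ 2.8868 ✗
  (3.5, 7.5, 120°): beam 1 = 0.5774 ≠ 2.8868 ✗
  (2.5, 5.5, 345°): beam 1 = 0.5176 ≠ 2.8868 ✗
  …
  (6.5, 4.5, 150°): r_1=2.8868, r_2=3.0000, r_3=0.5774, r_4=1.0000 — all match ✓
No second candidate reproduces the full scan.

(x, y, θ) = (6.5, 4.5, 150°)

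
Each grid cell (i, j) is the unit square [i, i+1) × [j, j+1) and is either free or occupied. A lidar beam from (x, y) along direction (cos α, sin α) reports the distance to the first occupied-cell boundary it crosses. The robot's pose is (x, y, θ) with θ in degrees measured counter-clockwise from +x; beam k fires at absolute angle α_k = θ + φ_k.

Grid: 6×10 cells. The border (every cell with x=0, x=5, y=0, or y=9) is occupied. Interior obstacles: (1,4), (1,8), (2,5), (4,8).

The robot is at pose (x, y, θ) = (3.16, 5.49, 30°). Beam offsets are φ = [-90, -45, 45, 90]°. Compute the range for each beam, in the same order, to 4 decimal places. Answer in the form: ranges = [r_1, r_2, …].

beam 1: φ=-90°, α=300°
  direction (0.5000, -0.8660); cell (3,5); t to first gridline: x 1.6800, y 0.5658 (then +2.0000 / +1.1547)
    (3,4) via y @ 0.5658
    (4,4) via x @ 1.6800
    (4,3) via y @ 1.7205
    (4,2) via y @ 2.8752
    (5,2) via x @ 3.6800  # hit
  → r_1 = 3.6800
beam 2: φ=-45°, α=345°
  direction (0.9659, -0.2588); cell (3,5); t to first gridline: x 0.8696, y 1.8932 (then +1.0353 / +3.8637)
    (4,5) via x @ 0.8696
    (4,4) via y @ 1.8932
    (5,4) via x @ 1.9049  # hit
  → r_2 = 1.9049
beam 3: φ=45°, α=75°
  direction (0.2588, 0.9659); cell (3,5); t to first gridline: x 3.2455, y 0.5280 (then +3.8637 / +1.0353)
    (3,6) via y @ 0.5280
    (3,7) via y @ 1.5633
    (3,8) via y @ 2.5985
    (4,8) via x @ 3.2455  # hit
  → r_3 = 3.2455
beam 4: φ=90°, α=120°
  direction (-0.5000, 0.8660); cell (3,5); t to first gridline: x 0.3200, y 0.5889 (then +2.0000 / +1.1547)
    (2,5) via x @ 0.3200  # hit
  → r_4 = 0.3200

ranges = [3.6800, 1.9049, 3.2455, 0.3200]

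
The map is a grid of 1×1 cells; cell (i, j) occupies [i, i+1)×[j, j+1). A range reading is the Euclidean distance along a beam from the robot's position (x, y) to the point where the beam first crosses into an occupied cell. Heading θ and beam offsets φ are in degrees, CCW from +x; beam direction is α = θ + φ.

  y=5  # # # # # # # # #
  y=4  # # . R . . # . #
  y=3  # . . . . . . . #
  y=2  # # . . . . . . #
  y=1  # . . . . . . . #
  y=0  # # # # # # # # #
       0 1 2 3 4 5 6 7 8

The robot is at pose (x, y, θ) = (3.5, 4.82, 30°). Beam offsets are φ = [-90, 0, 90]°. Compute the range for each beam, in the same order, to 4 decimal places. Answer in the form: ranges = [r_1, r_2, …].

ranges = [4.4110, 0.3600, 0.2078]

beam 1: φ=-90°, α=300°
  direction (0.5000, -0.8660); cell (3,4); t to first gridline: x 1.0000, y 0.9469 (then +2.0000 / +1.1547)
    (3,3) via y @ 0.9469
    (4,3) via x @ 1.0000
    (4,2) via y @ 2.1016
    (5,2) via x @ 3.0000
    (5,1) via y @ 3.2563
    (5,0) via y @ 4.4110  # hit
  → r_1 = 4.4110
beam 2: φ=0°, α=30°
  direction (0.8660, 0.5000); cell (3,4); t to first gridline: x 0.5774, y 0.3600 (then +1.1547 / +2.0000)
    (3,5) via y @ 0.3600  # hit
  → r_2 = 0.3600
beam 3: φ=90°, α=120°
  direction (-0.5000, 0.8660); cell (3,4); t to first gridline: x 1.0000, y 0.2078 (then +2.0000 / +1.1547)
    (3,5) via y @ 0.2078  # hit
  → r_3 = 0.2078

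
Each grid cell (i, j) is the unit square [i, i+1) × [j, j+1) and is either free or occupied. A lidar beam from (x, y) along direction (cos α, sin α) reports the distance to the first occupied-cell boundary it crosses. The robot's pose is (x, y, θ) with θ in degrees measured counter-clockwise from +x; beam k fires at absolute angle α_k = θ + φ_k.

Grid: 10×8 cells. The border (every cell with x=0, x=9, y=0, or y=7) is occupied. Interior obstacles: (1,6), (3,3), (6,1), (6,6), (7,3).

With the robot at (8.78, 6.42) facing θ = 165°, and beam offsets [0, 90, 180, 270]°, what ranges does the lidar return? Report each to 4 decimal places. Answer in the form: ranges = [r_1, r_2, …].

ranges = [1.8428, 3.0137, 0.2278, 0.6005]

beam 1: φ=0°, α=165°
  d=(-0.9659,0.2588)  start (8,6)  tX=0.8075 tY=2.2409  stride 1/|dx|=1.0353 1/|dy|=3.8637
    cross x-line → (7,6), t=0.8075
    cross x-line → (6,6), t=1.8428 (wall)
  → r_1 = 1.8428
beam 2: φ=90°, α=255°
  d=(-0.2588,-0.9659)  start (8,6)  tX=3.0137 tY=0.4348  stride 1/|dx|=3.8637 1/|dy|=1.0353
    cross y-line → (8,5), t=0.4348
    cross y-line → (8,4), t=1.4701
    cross y-line → (8,3), t=2.5054
    cross x-line → (7,3), t=3.0137 (wall)
  → r_2 = 3.0137
beam 3: φ=180°, α=345°
  d=(0.9659,-0.2588)  start (8,6)  tX=0.2278 tY=1.6228  stride 1/|dx|=1.0353 1/|dy|=3.8637
    cross x-line → (9,6), t=0.2278 (wall)
  → r_3 = 0.2278
beam 4: φ=270°, α=75°
  d=(0.2588,0.9659)  start (8,6)  tX=0.8500 tY=0.6005  stride 1/|dx|=3.8637 1/|dy|=1.0353
    cross y-line → (8,7), t=0.6005 (wall)
  → r_4 = 0.6005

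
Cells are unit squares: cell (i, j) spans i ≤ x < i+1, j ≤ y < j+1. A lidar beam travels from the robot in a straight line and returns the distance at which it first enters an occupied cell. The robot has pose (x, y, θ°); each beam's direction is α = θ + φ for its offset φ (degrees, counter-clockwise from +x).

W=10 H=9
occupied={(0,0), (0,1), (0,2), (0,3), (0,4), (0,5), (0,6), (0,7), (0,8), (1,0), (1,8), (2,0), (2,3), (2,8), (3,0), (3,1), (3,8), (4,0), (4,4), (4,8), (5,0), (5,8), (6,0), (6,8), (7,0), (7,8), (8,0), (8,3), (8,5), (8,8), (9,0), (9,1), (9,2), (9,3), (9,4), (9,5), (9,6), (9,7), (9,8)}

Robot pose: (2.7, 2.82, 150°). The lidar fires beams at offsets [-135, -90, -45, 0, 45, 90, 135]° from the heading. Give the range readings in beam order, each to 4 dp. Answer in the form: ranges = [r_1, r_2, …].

ranges = [6.5222, 0.2078, 0.1863, 0.3600, 1.7600, 2.1016, 1.1591]

beam 1: φ=-135°, α=15°
  dir = (cos 15°, sin 15°) = (0.9659, 0.2588); from cell (2,2)
  next x-line at t=0.3106, next y-line at t=0.6955; Δt_x=1.0353, Δt_y=3.8637
    x: enter (3,2) at t=0.3106
    y: enter (3,3) at t=0.6955
    x: enter (4,3) at t=1.3459
    x: enter (5,3) at t=2.3811
    x: enter (6,3) at t=3.4164
    x: enter (7,3) at t=4.4517
    y: enter (7,4) at t=4.5592
    x: enter (8,4) at t=5.4870
    x: enter (9,4) at t=6.5222 ← occupied
  → r_1 = 6.5222
beam 2: φ=-90°, α=60°
  dir = (cos 60°, sin 60°) = (0.5000, 0.8660); from cell (2,2)
  next x-line at t=0.6000, next y-line at t=0.2078; Δt_x=2.0000, Δt_y=1.1547
    y: enter (2,3) at t=0.2078 ← occupied
  → r_2 = 0.2078
beam 3: φ=-45°, α=105°
  dir = (cos 105°, sin 105°) = (-0.2588, 0.9659); from cell (2,2)
  next x-line at t=2.7046, next y-line at t=0.1863; Δt_x=3.8637, Δt_y=1.0353
    y: enter (2,3) at t=0.1863 ← occupied
  → r_3 = 0.1863
beam 4: φ=0°, α=150°
  dir = (cos 150°, sin 150°) = (-0.8660, 0.5000); from cell (2,2)
  next x-line at t=0.8083, next y-line at t=0.3600; Δt_x=1.1547, Δt_y=2.0000
    y: enter (2,3) at t=0.3600 ← occupied
  → r_4 = 0.3600
beam 5: φ=45°, α=195°
  dir = (cos 195°, sin 195°) = (-0.9659, -0.2588); from cell (2,2)
  next x-line at t=0.7247, next y-line at t=3.1682; Δt_x=1.0353, Δt_y=3.8637
    x: enter (1,2) at t=0.7247
    x: enter (0,2) at t=1.7600 ← occupied
  → r_5 = 1.7600
beam 6: φ=90°, α=240°
  dir = (cos 240°, sin 240°) = (-0.5000, -0.8660); from cell (2,2)
  next x-line at t=1.4000, next y-line at t=0.9469; Δt_x=2.0000, Δt_y=1.1547
    y: enter (2,1) at t=0.9469
    x: enter (1,1) at t=1.4000
    y: enter (1,0) at t=2.1016 ← occupied
  → r_6 = 2.1016
beam 7: φ=135°, α=285°
  dir = (cos 285°, sin 285°) = (0.2588, -0.9659); from cell (2,2)
  next x-line at t=1.1591, next y-line at t=0.8489; Δt_x=3.8637, Δt_y=1.0353
    y: enter (2,1) at t=0.8489
    x: enter (3,1) at t=1.1591 ← occupied
  → r_7 = 1.1591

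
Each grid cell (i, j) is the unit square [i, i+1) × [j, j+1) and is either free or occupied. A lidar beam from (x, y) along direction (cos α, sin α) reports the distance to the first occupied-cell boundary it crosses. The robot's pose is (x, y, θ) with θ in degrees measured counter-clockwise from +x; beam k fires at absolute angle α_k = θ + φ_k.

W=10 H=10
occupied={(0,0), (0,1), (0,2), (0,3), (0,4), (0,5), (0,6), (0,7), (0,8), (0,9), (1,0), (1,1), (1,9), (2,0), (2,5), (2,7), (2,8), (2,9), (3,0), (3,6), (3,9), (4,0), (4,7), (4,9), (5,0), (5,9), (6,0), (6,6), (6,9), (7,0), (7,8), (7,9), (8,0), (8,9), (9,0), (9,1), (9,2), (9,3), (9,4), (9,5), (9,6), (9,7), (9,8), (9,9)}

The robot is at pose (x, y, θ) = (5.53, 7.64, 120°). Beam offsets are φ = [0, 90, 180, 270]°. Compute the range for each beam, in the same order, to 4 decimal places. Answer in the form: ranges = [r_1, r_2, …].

ranges = [1.5704, 0.6120, 0.9400, 1.6974]

beam 1: φ=0°, α=120°
  d=(-0.5000,0.8660)  start (5,7)  tX=1.0600 tY=0.4157  stride 1/|dx|=2.0000 1/|dy|=1.1547
    cross y-line → (5,8), t=0.4157
    cross x-line → (4,8), t=1.0600
    cross y-line → (4,9), t=1.5704 (wall)
  → r_1 = 1.5704
beam 2: φ=90°, α=210°
  d=(-0.8660,-0.5000)  start (5,7)  tX=0.6120 tY=1.2800  stride 1/|dx|=1.1547 1/|dy|=2.0000
    cross x-line → (4,7), t=0.6120 (wall)
  → r_2 = 0.6120
beam 3: φ=180°, α=300°
  d=(0.5000,-0.8660)  start (5,7)  tX=0.9400 tY=0.7390  stride 1/|dx|=2.0000 1/|dy|=1.1547
    cross y-line → (5,6), t=0.7390
    cross x-line → (6,6), t=0.9400 (wall)
  → r_3 = 0.9400
beam 4: φ=270°, α=30°
  d=(0.8660,0.5000)  start (5,7)  tX=0.5427 tY=0.7200  stride 1/|dx|=1.1547 1/|dy|=2.0000
    cross x-line → (6,7), t=0.5427
    cross y-line → (6,8), t=0.7200
    cross x-line → (7,8), t=1.6974 (wall)
  → r_4 = 1.6974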